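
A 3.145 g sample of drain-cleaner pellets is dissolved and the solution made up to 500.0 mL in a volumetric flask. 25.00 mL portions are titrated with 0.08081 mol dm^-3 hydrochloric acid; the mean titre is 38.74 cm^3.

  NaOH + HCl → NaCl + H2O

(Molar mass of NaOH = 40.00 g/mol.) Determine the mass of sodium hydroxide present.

n(HCl) per titration = 0.03874 × 0.08081 = 3.131 × 10^-3 mol
n(NaOH) in each aliquot = 3.131 × 10^-3 mol (1:1 ratio)
n(NaOH) in the whole flask = 3.131 × 10^-3 × 500.0/25.00 = 0.06261 mol
mass of NaOH = 0.06261 × 40.00 = 2.504 g

2.504 g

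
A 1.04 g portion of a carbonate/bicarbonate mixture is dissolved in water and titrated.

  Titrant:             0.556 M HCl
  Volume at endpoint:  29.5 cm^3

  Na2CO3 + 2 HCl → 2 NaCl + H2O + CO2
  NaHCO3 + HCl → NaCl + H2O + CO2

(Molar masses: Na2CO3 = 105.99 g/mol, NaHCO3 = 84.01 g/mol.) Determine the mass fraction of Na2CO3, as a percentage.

n(HCl) = 0.0295 × 0.556 = 0.0164 mol
Let x = n(Na2CO3), y = n(NaHCO3).
Titrant: 2x + 1y = 0.0164;  mass: 105.99x + 84.01y = 1.04
Solving, x = 5.45 × 10^-3 mol, y = 5.51 × 10^-3 mol
mass of Na2CO3 = 5.45 × 10^-3 × 105.99 = 0.577 g
% Na2CO3 = 0.577 / 1.04 × 100 = 55.5 %

55.5 %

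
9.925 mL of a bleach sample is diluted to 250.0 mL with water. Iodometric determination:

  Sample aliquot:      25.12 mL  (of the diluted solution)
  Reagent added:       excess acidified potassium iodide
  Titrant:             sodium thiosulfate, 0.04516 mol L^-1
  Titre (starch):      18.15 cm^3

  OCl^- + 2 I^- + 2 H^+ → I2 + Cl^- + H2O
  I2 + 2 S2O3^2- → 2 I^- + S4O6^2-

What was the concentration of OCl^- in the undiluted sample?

0.4110 mol/L

n(S2O3^2-) = 0.01815 × 0.04516 = 8.197 × 10^-4 mol
n(I2) = n(S2O3^2-)/2 = 4.098 × 10^-4 mol
n(OCl^-) in the aliquot = 4.098 × 10^-4 mol (1:1 ratio)
[OCl^-]_dilute = 4.098 × 10^-4 / 0.02512 = 0.01631 mol/L
[OCl^-]_original = 0.01631 × 250.0/9.925 = 0.4110 mol/L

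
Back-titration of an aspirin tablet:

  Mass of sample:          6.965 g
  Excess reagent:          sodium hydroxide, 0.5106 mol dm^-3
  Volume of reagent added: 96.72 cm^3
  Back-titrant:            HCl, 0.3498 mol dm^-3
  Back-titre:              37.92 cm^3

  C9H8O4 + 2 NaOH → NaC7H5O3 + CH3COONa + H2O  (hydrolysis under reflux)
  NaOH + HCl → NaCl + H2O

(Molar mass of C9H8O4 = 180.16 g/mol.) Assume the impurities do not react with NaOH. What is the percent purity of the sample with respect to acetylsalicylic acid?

n(NaOH) added = 0.09672 × 0.5106 = 0.04939 mol
n(HCl) used in back-titration = 0.03792 × 0.3498 = 0.01326 mol
n(NaOH) left over = 0.01326 mol (1:1 ratio)
n(NaOH) consumed by analyte = 0.04939 − 0.01326 = 0.03612 mol
From the 1:2 ratio, n(C9H8O4) = 1/2 × 0.03612 = 0.01806 mol
mass of C9H8O4 = 0.01806 × 180.16 = 3.254 g
% C9H8O4 = 3.254 / 6.965 × 100 = 46.72 %

46.72 %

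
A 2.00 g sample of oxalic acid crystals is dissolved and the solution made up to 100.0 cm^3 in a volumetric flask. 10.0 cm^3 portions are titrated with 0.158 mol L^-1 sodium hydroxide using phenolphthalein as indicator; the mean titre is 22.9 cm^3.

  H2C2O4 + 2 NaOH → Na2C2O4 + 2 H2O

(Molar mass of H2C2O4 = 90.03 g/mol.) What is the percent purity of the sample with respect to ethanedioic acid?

81.4 %

n(NaOH) per titration = 0.0229 × 0.158 = 3.62 × 10^-3 mol
From the 1:2 ratio, n(H2C2O4) in each aliquot = 1/2 × 3.62 × 10^-3 = 1.81 × 10^-3 mol
n(H2C2O4) in the whole flask = 1.81 × 10^-3 × 100.0/10.0 = 0.0181 mol
mass of H2C2O4 = 0.0181 × 90.03 = 1.63 g
% H2C2O4 = 1.63 / 2.00 × 100 = 81.4 %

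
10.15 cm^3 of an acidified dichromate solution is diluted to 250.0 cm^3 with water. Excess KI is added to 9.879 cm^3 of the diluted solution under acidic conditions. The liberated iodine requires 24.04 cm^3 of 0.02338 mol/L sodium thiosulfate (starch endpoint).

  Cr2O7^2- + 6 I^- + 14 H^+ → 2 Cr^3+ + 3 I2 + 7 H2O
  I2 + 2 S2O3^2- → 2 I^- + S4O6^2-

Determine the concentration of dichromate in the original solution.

0.2336 mol/L

n(S2O3^2-) = 0.02404 × 0.02338 = 5.621 × 10^-4 mol
n(I2) = n(S2O3^2-)/2 = 2.810 × 10^-4 mol
From the 1:3 ratio, n(Cr2O7^2-) in the aliquot = 1/3 × 2.810 × 10^-4 = 9.368 × 10^-5 mol
[Cr2O7^2-]_dilute = 9.368 × 10^-5 / 0.009879 = 0.009482 mol/L
[Cr2O7^2-]_original = 0.009482 × 250.0/10.15 = 0.2336 mol/L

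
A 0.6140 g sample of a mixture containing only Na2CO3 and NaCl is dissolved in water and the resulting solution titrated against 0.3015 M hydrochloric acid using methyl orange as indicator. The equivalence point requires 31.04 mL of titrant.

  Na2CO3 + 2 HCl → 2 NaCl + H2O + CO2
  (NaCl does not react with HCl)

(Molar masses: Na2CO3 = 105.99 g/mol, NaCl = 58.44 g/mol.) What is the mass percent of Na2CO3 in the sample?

n(HCl) = 0.03104 × 0.3015 = 9.359 × 10^-3 mol
Let x = n(Na2CO3), y = n(NaCl).
Titrant: 2x = 9.359 × 10^-3;  mass: 105.99x + 58.44y = 0.6140
Solving, x = 4.679 × 10^-3 mol, y = 2.020 × 10^-3 mol
mass of Na2CO3 = 4.679 × 10^-3 × 105.99 = 0.4960 g
% Na2CO3 = 0.4960 / 0.6140 × 100 = 80.77 %

80.77 %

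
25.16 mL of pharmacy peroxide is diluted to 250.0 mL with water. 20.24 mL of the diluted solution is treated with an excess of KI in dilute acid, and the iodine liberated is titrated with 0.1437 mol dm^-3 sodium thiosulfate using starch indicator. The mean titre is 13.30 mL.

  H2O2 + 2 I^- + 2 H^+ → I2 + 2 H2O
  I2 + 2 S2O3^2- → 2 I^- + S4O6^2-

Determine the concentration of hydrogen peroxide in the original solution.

n(S2O3^2-) = 0.01330 × 0.1437 = 1.911 × 10^-3 mol
n(I2) = n(S2O3^2-)/2 = 9.556 × 10^-4 mol
n(H2O2) in the aliquot = 9.556 × 10^-4 mol (1:1 ratio)
[H2O2]_dilute = 9.556 × 10^-4 / 0.02024 = 0.04721 mol/L
[H2O2]_original = 0.04721 × 250.0/25.16 = 0.4691 mol/L

0.4691 mol/L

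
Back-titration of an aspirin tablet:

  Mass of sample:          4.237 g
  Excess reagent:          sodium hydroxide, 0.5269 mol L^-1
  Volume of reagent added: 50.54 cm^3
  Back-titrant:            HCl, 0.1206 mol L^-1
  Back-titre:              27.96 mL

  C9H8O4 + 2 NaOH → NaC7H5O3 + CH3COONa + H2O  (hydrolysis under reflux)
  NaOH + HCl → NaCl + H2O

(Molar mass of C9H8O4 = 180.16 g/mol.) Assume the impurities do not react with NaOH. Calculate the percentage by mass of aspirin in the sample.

49.45 %

n(NaOH) added = 0.05054 × 0.5269 = 0.02663 mol
n(HCl) used in back-titration = 0.02796 × 0.1206 = 3.372 × 10^-3 mol
n(NaOH) left over = 3.372 × 10^-3 mol (1:1 ratio)
n(NaOH) consumed by analyte = 0.02663 − 3.372 × 10^-3 = 0.02326 mol
From the 1:2 ratio, n(C9H8O4) = 1/2 × 0.02326 = 0.01163 mol
mass of C9H8O4 = 0.01163 × 180.16 = 2.095 g
% C9H8O4 = 2.095 / 4.237 × 100 = 49.45 %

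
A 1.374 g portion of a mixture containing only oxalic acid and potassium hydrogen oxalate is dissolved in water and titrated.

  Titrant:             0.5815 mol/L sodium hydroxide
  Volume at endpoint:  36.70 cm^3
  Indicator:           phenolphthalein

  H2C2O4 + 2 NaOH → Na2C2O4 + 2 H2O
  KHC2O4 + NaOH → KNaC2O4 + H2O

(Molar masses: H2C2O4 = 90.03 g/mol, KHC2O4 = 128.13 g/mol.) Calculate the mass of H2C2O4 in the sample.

0.7368 g

n(NaOH) = 0.03670 × 0.5815 = 0.02134 mol
Let x = n(H2C2O4), y = n(KHC2O4).
Titrant: 2x + 1y = 0.02134;  mass: 90.03x + 128.13y = 1.374
Solving, x = 8.184 × 10^-3 mol, y = 4.973 × 10^-3 mol
mass of H2C2O4 = 8.184 × 10^-3 × 90.03 = 0.7368 g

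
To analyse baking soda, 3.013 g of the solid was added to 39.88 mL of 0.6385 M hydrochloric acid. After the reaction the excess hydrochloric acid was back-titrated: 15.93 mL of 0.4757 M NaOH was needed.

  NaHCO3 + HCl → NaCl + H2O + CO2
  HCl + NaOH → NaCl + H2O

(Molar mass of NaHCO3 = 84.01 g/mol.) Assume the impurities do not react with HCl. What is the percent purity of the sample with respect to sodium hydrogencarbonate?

n(HCl) added = 0.03988 × 0.6385 = 0.02546 mol
n(NaOH) used in back-titration = 0.01593 × 0.4757 = 7.578 × 10^-3 mol
n(HCl) left over = 7.578 × 10^-3 mol (1:1 ratio)
n(HCl) consumed by analyte = 0.02546 − 7.578 × 10^-3 = 0.01789 mol
n(NaHCO3) = 0.01789 mol (1:1 ratio)
mass of NaHCO3 = 0.01789 × 84.01 = 1.503 g
% NaHCO3 = 1.503 / 3.013 × 100 = 49.87 %

49.87 %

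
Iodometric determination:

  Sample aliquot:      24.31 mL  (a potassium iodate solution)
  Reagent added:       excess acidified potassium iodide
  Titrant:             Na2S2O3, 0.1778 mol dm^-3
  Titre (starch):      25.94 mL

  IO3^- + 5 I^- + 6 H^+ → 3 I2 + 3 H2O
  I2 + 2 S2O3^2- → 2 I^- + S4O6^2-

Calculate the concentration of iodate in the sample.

0.03162 mol/L

n(S2O3^2-) = 0.02594 × 0.1778 = 4.612 × 10^-3 mol
n(I2) = n(S2O3^2-)/2 = 2.306 × 10^-3 mol
From the 1:3 ratio, n(IO3^-) in the aliquot = 1/3 × 2.306 × 10^-3 = 7.687 × 10^-4 mol
[IO3^-] = 7.687 × 10^-4 / 0.02431 = 0.03162 mol/L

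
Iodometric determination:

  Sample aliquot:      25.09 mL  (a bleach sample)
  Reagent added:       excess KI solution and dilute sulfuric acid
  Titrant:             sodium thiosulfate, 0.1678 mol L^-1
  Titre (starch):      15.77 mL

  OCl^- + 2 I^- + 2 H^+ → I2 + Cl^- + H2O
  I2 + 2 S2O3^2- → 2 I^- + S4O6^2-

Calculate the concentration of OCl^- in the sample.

0.05273 mol/L

n(S2O3^2-) = 0.01577 × 0.1678 = 2.646 × 10^-3 mol
n(I2) = n(S2O3^2-)/2 = 1.323 × 10^-3 mol
n(OCl^-) in the aliquot = 1.323 × 10^-3 mol (1:1 ratio)
[OCl^-] = 1.323 × 10^-3 / 0.02509 = 0.05273 mol/L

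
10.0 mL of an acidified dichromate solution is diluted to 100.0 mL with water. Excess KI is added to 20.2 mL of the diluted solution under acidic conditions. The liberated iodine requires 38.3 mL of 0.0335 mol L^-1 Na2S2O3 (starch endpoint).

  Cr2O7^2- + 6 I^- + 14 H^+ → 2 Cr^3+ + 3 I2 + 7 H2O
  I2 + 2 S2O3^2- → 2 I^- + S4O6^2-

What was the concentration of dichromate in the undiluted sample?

n(S2O3^2-) = 0.0383 × 0.0335 = 1.28 × 10^-3 mol
n(I2) = n(S2O3^2-)/2 = 6.42 × 10^-4 mol
From the 1:3 ratio, n(Cr2O7^2-) in the aliquot = 1/3 × 6.42 × 10^-4 = 2.14 × 10^-4 mol
[Cr2O7^2-]_dilute = 2.14 × 10^-4 / 0.0202 = 0.0106 mol/L
[Cr2O7^2-]_original = 0.0106 × 100.0/10.0 = 0.106 mol/L

0.106 mol/L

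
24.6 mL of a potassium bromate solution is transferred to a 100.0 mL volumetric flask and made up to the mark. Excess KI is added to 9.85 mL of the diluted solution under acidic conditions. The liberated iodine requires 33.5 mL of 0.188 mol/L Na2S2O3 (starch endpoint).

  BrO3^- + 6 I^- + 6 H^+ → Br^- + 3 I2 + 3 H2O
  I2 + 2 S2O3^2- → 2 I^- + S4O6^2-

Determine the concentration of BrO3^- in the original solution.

0.433 mol/L

n(S2O3^2-) = 0.0335 × 0.188 = 6.30 × 10^-3 mol
n(I2) = n(S2O3^2-)/2 = 3.15 × 10^-3 mol
From the 1:3 ratio, n(BrO3^-) in the aliquot = 1/3 × 3.15 × 10^-3 = 1.05 × 10^-3 mol
[BrO3^-]_dilute = 1.05 × 10^-3 / 0.00985 = 0.107 mol/L
[BrO3^-]_original = 0.107 × 100.0/24.6 = 0.433 mol/L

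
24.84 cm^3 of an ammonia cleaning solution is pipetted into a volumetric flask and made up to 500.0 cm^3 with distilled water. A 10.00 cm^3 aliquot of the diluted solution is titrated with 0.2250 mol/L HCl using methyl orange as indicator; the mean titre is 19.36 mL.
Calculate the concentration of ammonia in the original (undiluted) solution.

8.768 mol/L

NH3 + HCl → NH4Cl
n(HCl) = 0.01936 × 0.2250 = 4.356 × 10^-3 mol
n(NH3) in the aliquot = 4.356 × 10^-3 mol (1:1 ratio)
[NH3]_dilute = 4.356 × 10^-3 / 0.01000 = 0.4356 mol/L
Dilution factor = 500.0 / 24.84 = 20.13
[NH3]_stock = 0.4356 × 20.13 = 8.768 mol/L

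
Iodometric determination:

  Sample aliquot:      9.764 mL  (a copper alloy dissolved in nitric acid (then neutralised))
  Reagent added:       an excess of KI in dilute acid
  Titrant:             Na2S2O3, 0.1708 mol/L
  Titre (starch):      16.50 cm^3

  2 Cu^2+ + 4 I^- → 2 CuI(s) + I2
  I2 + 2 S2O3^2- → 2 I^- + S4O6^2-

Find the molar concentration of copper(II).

n(S2O3^2-) = 0.01650 × 0.1708 = 2.818 × 10^-3 mol
n(I2) = n(S2O3^2-)/2 = 1.409 × 10^-3 mol
From the 2:1 ratio, n(Cu2+) in the aliquot = 2/1 × 1.409 × 10^-3 = 2.818 × 10^-3 mol
[Cu2+] = 2.818 × 10^-3 / 0.009764 = 0.2886 mol/L

0.2886 mol/L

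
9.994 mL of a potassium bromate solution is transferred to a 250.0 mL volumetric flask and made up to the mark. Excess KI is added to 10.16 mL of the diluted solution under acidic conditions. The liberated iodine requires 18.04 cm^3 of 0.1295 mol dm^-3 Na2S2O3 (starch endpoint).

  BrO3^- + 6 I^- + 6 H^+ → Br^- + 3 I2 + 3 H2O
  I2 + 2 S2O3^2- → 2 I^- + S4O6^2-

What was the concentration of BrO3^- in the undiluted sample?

n(S2O3^2-) = 0.01804 × 0.1295 = 2.336 × 10^-3 mol
n(I2) = n(S2O3^2-)/2 = 1.168 × 10^-3 mol
From the 1:3 ratio, n(BrO3^-) in the aliquot = 1/3 × 1.168 × 10^-3 = 3.894 × 10^-4 mol
[BrO3^-]_dilute = 3.894 × 10^-4 / 0.01016 = 0.03832 mol/L
[BrO3^-]_original = 0.03832 × 250.0/9.994 = 0.9587 mol/L

0.9587 mol/L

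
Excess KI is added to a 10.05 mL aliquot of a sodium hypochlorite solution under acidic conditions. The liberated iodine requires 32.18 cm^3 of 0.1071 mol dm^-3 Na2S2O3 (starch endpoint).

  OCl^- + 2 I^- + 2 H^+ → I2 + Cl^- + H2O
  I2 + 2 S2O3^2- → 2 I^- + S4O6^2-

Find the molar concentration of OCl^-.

0.1715 mol/L

n(S2O3^2-) = 0.03218 × 0.1071 = 3.446 × 10^-3 mol
n(I2) = n(S2O3^2-)/2 = 1.723 × 10^-3 mol
n(OCl^-) in the aliquot = 1.723 × 10^-3 mol (1:1 ratio)
[OCl^-] = 1.723 × 10^-3 / 0.01005 = 0.1715 mol/L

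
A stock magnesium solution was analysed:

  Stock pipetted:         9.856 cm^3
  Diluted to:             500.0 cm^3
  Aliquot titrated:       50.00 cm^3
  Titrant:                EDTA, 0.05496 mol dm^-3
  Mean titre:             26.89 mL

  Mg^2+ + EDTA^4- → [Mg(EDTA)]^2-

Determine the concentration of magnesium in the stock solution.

n(EDTA) = 0.02689 × 0.05496 = 1.478 × 10^-3 mol
n(Mg2+) in the aliquot = 1.478 × 10^-3 mol (1:1 ratio)
[Mg2+]_dilute = 1.478 × 10^-3 / 0.05000 = 0.02956 mol/L
Dilution factor = 500.0 / 9.856 = 50.73
[Mg2+]_stock = 0.02956 × 50.73 = 1.499 mol/L

1.499 mol/L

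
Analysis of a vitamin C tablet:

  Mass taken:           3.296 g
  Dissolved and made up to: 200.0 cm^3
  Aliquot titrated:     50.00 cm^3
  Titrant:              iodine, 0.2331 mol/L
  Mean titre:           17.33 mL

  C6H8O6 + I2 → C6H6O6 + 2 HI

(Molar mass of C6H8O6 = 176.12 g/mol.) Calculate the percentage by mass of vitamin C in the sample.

86.34 %

n(I2) per titration = 0.01733 × 0.2331 = 4.040 × 10^-3 mol
n(C6H8O6) in each aliquot = 4.040 × 10^-3 mol (1:1 ratio)
n(C6H8O6) in the whole flask = 4.040 × 10^-3 × 200.0/50.00 = 0.01616 mol
mass of C6H8O6 = 0.01616 × 176.12 = 2.846 g
% C6H8O6 = 2.846 / 3.296 × 100 = 86.34 %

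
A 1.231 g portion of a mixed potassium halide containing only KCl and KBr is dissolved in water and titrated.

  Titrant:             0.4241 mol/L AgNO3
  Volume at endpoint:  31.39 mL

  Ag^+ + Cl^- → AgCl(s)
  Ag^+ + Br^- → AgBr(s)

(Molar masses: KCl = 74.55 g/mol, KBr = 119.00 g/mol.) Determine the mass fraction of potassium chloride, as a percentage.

48.12 %

n(AgNO3) = 0.03139 × 0.4241 = 0.01331 mol
Let x = n(KCl), y = n(KBr).
Titrant: 1x + 1y = 0.01331;  mass: 74.55x + 119.00y = 1.231
Solving, x = 7.946 × 10^-3 mol, y = 5.367 × 10^-3 mol
mass of KCl = 7.946 × 10^-3 × 74.55 = 0.5924 g
% KCl = 0.5924 / 1.231 × 100 = 48.12 %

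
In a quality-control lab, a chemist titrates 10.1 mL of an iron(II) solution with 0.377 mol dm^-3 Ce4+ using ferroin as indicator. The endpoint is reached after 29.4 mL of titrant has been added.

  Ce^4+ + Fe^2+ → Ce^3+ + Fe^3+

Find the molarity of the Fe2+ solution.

1.10 mol/L

n(Ce4+) = 0.0294 L × 0.377 mol/L = 0.0111 mol
n(Fe2+) = 0.0111 mol (1:1 mole ratio)
[Fe2+] = 0.0111 mol / 0.0101 L = 1.10 mol/L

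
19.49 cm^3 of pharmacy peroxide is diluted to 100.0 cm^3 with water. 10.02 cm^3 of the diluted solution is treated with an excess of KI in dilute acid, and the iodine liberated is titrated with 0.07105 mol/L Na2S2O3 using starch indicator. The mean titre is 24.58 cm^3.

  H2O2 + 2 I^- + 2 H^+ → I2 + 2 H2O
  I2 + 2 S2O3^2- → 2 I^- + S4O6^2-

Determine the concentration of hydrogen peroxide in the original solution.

0.4471 mol/L

n(S2O3^2-) = 0.02458 × 0.07105 = 1.746 × 10^-3 mol
n(I2) = n(S2O3^2-)/2 = 8.732 × 10^-4 mol
n(H2O2) in the aliquot = 8.732 × 10^-4 mol (1:1 ratio)
[H2O2]_dilute = 8.732 × 10^-4 / 0.01002 = 0.08715 mol/L
[H2O2]_original = 0.08715 × 100.0/19.49 = 0.4471 mol/L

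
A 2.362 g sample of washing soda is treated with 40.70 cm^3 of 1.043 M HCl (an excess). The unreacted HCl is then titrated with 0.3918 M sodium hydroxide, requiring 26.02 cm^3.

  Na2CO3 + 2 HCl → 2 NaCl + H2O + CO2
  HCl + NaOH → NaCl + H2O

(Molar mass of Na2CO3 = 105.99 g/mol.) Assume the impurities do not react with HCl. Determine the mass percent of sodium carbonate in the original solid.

72.37 %

n(HCl) added = 0.04070 × 1.043 = 0.04245 mol
n(NaOH) used in back-titration = 0.02602 × 0.3918 = 0.01019 mol
n(HCl) left over = 0.01019 mol (1:1 ratio)
n(HCl) consumed by analyte = 0.04245 − 0.01019 = 0.03226 mol
From the 1:2 ratio, n(Na2CO3) = 1/2 × 0.03226 = 0.01613 mol
mass of Na2CO3 = 0.01613 × 105.99 = 1.709 g
% Na2CO3 = 1.709 / 2.362 × 100 = 72.37 %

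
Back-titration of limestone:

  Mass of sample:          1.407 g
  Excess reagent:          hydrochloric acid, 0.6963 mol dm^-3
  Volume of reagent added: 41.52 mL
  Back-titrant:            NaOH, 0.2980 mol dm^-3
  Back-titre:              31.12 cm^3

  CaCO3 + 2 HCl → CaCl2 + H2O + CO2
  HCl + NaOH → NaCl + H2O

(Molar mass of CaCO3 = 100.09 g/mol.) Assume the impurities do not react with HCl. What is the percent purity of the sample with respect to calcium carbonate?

n(HCl) added = 0.04152 × 0.6963 = 0.02891 mol
n(NaOH) used in back-titration = 0.03112 × 0.2980 = 9.274 × 10^-3 mol
n(HCl) left over = 9.274 × 10^-3 mol (1:1 ratio)
n(HCl) consumed by analyte = 0.02891 − 9.274 × 10^-3 = 0.01964 mol
From the 1:2 ratio, n(CaCO3) = 1/2 × 0.01964 = 9.818 × 10^-3 mol
mass of CaCO3 = 9.818 × 10^-3 × 100.09 = 0.9827 g
% CaCO3 = 0.9827 / 1.407 × 100 = 69.84 %

69.84 %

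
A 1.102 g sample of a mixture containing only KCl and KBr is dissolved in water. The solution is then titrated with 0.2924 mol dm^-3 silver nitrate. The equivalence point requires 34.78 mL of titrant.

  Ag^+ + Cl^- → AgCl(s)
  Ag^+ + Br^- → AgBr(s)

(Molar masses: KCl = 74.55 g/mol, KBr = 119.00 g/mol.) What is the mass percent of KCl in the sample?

n(AgNO3) = 0.03478 × 0.2924 = 0.01017 mol
Let x = n(KCl), y = n(KBr).
Titrant: 1x + 1y = 0.01017;  mass: 74.55x + 119.00y = 1.102
Solving, x = 2.434 × 10^-3 mol, y = 7.736 × 10^-3 mol
mass of KCl = 2.434 × 10^-3 × 74.55 = 0.1815 g
% KCl = 0.1815 / 1.102 × 100 = 16.47 %

16.47 %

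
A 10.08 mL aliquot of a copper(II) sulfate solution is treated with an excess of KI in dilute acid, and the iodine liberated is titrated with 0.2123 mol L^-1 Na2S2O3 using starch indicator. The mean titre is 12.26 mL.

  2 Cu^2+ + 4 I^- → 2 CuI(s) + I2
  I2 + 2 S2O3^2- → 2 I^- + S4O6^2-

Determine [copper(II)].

0.2582 mol/L

n(S2O3^2-) = 0.01226 × 0.2123 = 2.603 × 10^-3 mol
n(I2) = n(S2O3^2-)/2 = 1.301 × 10^-3 mol
From the 2:1 ratio, n(Cu2+) in the aliquot = 2/1 × 1.301 × 10^-3 = 2.603 × 10^-3 mol
[Cu2+] = 2.603 × 10^-3 / 0.01008 = 0.2582 mol/L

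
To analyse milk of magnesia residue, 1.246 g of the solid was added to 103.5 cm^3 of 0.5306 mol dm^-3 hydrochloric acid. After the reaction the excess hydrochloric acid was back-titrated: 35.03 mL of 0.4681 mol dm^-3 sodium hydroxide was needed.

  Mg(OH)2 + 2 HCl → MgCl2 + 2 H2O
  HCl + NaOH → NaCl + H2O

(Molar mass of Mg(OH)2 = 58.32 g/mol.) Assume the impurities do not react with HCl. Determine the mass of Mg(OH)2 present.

n(HCl) added = 0.1035 × 0.5306 = 0.05492 mol
n(NaOH) used in back-titration = 0.03503 × 0.4681 = 0.01640 mol
n(HCl) left over = 0.01640 mol (1:1 ratio)
n(HCl) consumed by analyte = 0.05492 − 0.01640 = 0.03852 mol
From the 1:2 ratio, n(Mg(OH)2) = 1/2 × 0.03852 = 0.01926 mol
mass of Mg(OH)2 = 0.01926 × 58.32 = 1.123 g

1.123 g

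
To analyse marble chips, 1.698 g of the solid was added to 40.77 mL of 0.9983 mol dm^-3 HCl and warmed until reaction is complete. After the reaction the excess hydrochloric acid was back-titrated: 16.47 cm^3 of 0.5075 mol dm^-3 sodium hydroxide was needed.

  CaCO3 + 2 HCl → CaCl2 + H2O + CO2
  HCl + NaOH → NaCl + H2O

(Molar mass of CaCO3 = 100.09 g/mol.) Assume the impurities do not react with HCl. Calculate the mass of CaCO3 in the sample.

n(HCl) added = 0.04077 × 0.9983 = 0.04070 mol
n(NaOH) used in back-titration = 0.01647 × 0.5075 = 8.359 × 10^-3 mol
n(HCl) left over = 8.359 × 10^-3 mol (1:1 ratio)
n(HCl) consumed by analyte = 0.04070 − 8.359 × 10^-3 = 0.03234 mol
From the 1:2 ratio, n(CaCO3) = 1/2 × 0.03234 = 0.01617 mol
mass of CaCO3 = 0.01617 × 100.09 = 1.619 g

1.619 g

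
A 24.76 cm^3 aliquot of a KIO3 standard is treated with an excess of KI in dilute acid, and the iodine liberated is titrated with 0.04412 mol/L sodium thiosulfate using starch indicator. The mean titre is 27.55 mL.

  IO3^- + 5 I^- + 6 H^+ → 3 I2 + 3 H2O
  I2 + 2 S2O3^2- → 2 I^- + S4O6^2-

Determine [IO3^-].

n(S2O3^2-) = 0.02755 × 0.04412 = 1.216 × 10^-3 mol
n(I2) = n(S2O3^2-)/2 = 6.078 × 10^-4 mol
From the 1:3 ratio, n(IO3^-) in the aliquot = 1/3 × 6.078 × 10^-4 = 2.026 × 10^-4 mol
[IO3^-] = 2.026 × 10^-4 / 0.02476 = 0.008182 mol/L

0.008182 mol/L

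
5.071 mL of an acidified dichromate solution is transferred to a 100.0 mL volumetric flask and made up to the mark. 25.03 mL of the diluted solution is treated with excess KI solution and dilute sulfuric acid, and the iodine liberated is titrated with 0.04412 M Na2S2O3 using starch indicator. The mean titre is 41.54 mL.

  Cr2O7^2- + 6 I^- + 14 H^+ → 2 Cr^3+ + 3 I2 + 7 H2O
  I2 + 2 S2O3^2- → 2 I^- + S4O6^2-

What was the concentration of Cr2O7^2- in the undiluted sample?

n(S2O3^2-) = 0.04154 × 0.04412 = 1.833 × 10^-3 mol
n(I2) = n(S2O3^2-)/2 = 9.164 × 10^-4 mol
From the 1:3 ratio, n(Cr2O7^2-) in the aliquot = 1/3 × 9.164 × 10^-4 = 3.055 × 10^-4 mol
[Cr2O7^2-]_dilute = 3.055 × 10^-4 / 0.02503 = 0.01220 mol/L
[Cr2O7^2-]_original = 0.01220 × 100.0/5.071 = 0.2407 mol/L

0.2407 M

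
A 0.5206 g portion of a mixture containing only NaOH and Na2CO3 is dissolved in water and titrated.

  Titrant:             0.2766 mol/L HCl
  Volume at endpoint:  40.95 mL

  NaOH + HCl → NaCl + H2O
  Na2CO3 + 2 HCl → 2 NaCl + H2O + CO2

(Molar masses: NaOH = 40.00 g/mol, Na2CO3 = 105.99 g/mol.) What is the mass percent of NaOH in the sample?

47.10 %

n(HCl) = 0.04095 × 0.2766 = 0.01133 mol
Let x = n(NaOH), y = n(Na2CO3).
Titrant: 1x + 2y = 0.01133;  mass: 40.00x + 105.99y = 0.5206
Solving, x = 6.130 × 10^-3 mol, y = 2.598 × 10^-3 mol
mass of NaOH = 6.130 × 10^-3 × 40.00 = 0.2452 g
% NaOH = 0.2452 / 0.5206 × 100 = 47.10 %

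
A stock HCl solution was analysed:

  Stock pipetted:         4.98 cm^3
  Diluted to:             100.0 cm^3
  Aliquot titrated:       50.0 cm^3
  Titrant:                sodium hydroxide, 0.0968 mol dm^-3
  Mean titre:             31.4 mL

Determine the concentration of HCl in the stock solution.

HCl + NaOH → NaCl + H2O
n(NaOH) = 0.0314 × 0.0968 = 3.04 × 10^-3 mol
n(HCl) in the aliquot = 3.04 × 10^-3 mol (1:1 ratio)
[HCl]_dilute = 3.04 × 10^-3 / 0.0500 = 0.0608 mol/L
Dilution factor = 100.0 / 4.98 = 20.08
[HCl]_stock = 0.0608 × 20.08 = 1.22 mol/L

1.22 mol/L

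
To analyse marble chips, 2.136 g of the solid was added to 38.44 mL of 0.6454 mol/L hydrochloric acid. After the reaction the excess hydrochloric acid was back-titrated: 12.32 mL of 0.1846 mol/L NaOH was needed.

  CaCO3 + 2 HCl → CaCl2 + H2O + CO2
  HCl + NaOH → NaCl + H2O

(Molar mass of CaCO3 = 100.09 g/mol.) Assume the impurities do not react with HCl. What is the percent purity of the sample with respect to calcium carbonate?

n(HCl) added = 0.03844 × 0.6454 = 0.02481 mol
n(NaOH) used in back-titration = 0.01232 × 0.1846 = 2.274 × 10^-3 mol
n(HCl) left over = 2.274 × 10^-3 mol (1:1 ratio)
n(HCl) consumed by analyte = 0.02481 − 2.274 × 10^-3 = 0.02253 mol
From the 1:2 ratio, n(CaCO3) = 1/2 × 0.02253 = 0.01127 mol
mass of CaCO3 = 0.01127 × 100.09 = 1.128 g
% CaCO3 = 1.128 / 2.136 × 100 = 52.80 %

52.80 %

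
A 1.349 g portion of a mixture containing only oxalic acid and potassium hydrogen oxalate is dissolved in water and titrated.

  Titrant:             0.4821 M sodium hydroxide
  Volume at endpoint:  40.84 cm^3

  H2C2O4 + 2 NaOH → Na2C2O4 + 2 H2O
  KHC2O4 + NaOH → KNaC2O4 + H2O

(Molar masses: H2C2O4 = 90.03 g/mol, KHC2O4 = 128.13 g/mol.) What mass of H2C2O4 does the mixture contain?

n(NaOH) = 0.04084 × 0.4821 = 0.01969 mol
Let x = n(H2C2O4), y = n(KHC2O4).
Titrant: 2x + 1y = 0.01969;  mass: 90.03x + 128.13y = 1.349
Solving, x = 7.061 × 10^-3 mol, y = 5.567 × 10^-3 mol
mass of H2C2O4 = 7.061 × 10^-3 × 90.03 = 0.6357 g

0.6357 g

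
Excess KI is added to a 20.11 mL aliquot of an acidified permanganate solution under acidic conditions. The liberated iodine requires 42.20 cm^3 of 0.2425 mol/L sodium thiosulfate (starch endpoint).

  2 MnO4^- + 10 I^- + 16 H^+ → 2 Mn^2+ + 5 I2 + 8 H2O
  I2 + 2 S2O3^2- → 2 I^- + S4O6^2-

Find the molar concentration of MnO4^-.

n(S2O3^2-) = 0.04220 × 0.2425 = 0.01023 mol
n(I2) = n(S2O3^2-)/2 = 5.117 × 10^-3 mol
From the 2:5 ratio, n(MnO4^-) in the aliquot = 2/5 × 5.117 × 10^-3 = 2.047 × 10^-3 mol
[MnO4^-] = 2.047 × 10^-3 / 0.02011 = 0.1018 mol/L

0.1018 mol/L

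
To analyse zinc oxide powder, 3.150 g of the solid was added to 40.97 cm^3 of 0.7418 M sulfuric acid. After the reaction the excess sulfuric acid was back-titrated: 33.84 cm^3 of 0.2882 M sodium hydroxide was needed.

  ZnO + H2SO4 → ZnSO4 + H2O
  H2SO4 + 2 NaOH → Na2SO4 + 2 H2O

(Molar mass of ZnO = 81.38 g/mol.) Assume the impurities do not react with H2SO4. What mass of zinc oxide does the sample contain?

2.076 g

n(H2SO4) added = 0.04097 × 0.7418 = 0.03039 mol
n(NaOH) used in back-titration = 0.03384 × 0.2882 = 9.753 × 10^-3 mol
From the 1:2 ratio, n(H2SO4) left over = 1/2 × 9.753 × 10^-3 = 4.876 × 10^-3 mol
n(H2SO4) consumed by analyte = 0.03039 − 4.876 × 10^-3 = 0.02552 mol
n(ZnO) = 0.02552 mol (1:1 ratio)
mass of ZnO = 0.02552 × 81.38 = 2.076 g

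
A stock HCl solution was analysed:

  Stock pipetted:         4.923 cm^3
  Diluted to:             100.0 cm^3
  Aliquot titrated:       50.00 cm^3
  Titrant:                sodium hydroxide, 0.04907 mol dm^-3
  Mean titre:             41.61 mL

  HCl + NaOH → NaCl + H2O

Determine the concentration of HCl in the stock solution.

n(NaOH) = 0.04161 × 0.04907 = 2.042 × 10^-3 mol
n(HCl) in the aliquot = 2.042 × 10^-3 mol (1:1 ratio)
[HCl]_dilute = 2.042 × 10^-3 / 0.05000 = 0.04084 mol/L
Dilution factor = 100.0 / 4.923 = 20.31
[HCl]_stock = 0.04084 × 20.31 = 0.8295 mol/L

0.8295 mol/L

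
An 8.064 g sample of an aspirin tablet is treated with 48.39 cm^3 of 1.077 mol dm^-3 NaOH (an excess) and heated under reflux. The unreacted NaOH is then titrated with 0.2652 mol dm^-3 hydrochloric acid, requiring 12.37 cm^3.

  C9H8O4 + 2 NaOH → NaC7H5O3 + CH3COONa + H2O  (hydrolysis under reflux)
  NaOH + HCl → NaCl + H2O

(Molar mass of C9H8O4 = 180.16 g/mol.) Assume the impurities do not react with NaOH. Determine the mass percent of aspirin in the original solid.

54.55 %

n(NaOH) added = 0.04839 × 1.077 = 0.05212 mol
n(HCl) used in back-titration = 0.01237 × 0.2652 = 3.281 × 10^-3 mol
n(NaOH) left over = 3.281 × 10^-3 mol (1:1 ratio)
n(NaOH) consumed by analyte = 0.05212 − 3.281 × 10^-3 = 0.04884 mol
From the 1:2 ratio, n(C9H8O4) = 1/2 × 0.04884 = 0.02442 mol
mass of C9H8O4 = 0.02442 × 180.16 = 4.399 g
% C9H8O4 = 4.399 / 8.064 × 100 = 54.55 %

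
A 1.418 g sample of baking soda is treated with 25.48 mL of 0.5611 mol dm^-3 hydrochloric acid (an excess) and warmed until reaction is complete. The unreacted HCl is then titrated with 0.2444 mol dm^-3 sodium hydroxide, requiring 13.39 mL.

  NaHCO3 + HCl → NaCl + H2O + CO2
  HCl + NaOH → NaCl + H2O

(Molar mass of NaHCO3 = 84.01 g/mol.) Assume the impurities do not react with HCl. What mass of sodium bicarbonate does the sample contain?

n(HCl) added = 0.02548 × 0.5611 = 0.01430 mol
n(NaOH) used in back-titration = 0.01339 × 0.2444 = 3.273 × 10^-3 mol
n(HCl) left over = 3.273 × 10^-3 mol (1:1 ratio)
n(HCl) consumed by analyte = 0.01430 − 3.273 × 10^-3 = 0.01102 mol
n(NaHCO3) = 0.01102 mol (1:1 ratio)
mass of NaHCO3 = 0.01102 × 84.01 = 0.9262 g

0.9262 g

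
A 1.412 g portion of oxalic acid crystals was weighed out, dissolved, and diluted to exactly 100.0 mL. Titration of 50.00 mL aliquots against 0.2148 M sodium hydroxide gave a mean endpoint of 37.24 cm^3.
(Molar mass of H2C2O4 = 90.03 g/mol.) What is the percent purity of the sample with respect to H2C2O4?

H2C2O4 + 2 NaOH → Na2C2O4 + 2 H2O
n(NaOH) per titration = 0.03724 × 0.2148 = 7.999 × 10^-3 mol
From the 1:2 ratio, n(H2C2O4) in each aliquot = 1/2 × 7.999 × 10^-3 = 4.000 × 10^-3 mol
n(H2C2O4) in the whole flask = 4.000 × 10^-3 × 100.0/50.00 = 7.999 × 10^-3 mol
mass of H2C2O4 = 7.999 × 10^-3 × 90.03 = 0.7202 g
% H2C2O4 = 0.7202 / 1.412 × 100 = 51.00 %

51.00 %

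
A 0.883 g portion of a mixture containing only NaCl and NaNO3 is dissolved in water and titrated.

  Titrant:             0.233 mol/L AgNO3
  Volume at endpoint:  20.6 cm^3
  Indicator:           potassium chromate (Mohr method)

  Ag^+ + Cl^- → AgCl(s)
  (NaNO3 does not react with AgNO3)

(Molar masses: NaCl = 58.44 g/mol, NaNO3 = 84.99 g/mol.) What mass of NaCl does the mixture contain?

n(AgNO3) = 0.0206 × 0.233 = 4.80 × 10^-3 mol
Let x = n(NaCl), y = n(NaNO3).
Titrant: 1x = 4.80 × 10^-3;  mass: 58.44x + 84.99y = 0.883
Solving, x = 4.80 × 10^-3 mol, y = 7.09 × 10^-3 mol
mass of NaCl = 4.80 × 10^-3 × 58.44 = 0.281 g

0.281 g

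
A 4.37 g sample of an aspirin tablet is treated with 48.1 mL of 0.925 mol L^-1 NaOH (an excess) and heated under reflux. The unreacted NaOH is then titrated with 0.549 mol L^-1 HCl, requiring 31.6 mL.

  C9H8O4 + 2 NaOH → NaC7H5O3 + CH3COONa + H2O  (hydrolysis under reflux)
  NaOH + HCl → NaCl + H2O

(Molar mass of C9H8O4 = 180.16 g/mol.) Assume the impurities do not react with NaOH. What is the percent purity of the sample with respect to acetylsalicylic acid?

56.0 %

n(NaOH) added = 0.0481 × 0.925 = 0.0445 mol
n(HCl) used in back-titration = 0.0316 × 0.549 = 0.0173 mol
n(NaOH) left over = 0.0173 mol (1:1 ratio)
n(NaOH) consumed by analyte = 0.0445 − 0.0173 = 0.0271 mol
From the 1:2 ratio, n(C9H8O4) = 1/2 × 0.0271 = 0.0136 mol
mass of C9H8O4 = 0.0136 × 180.16 = 2.45 g
% C9H8O4 = 2.45 / 4.37 × 100 = 56.0 %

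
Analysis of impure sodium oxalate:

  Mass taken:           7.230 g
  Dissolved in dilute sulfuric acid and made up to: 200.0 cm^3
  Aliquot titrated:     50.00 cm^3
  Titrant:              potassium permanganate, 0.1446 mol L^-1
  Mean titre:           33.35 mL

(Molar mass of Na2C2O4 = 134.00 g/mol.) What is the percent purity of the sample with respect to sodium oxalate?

2 MnO4^- + 5 C2O4^2- + 16 H^+ → 2 Mn^2+ + 10 CO2 + 8 H2O
n(KMnO4) per titration = 0.03335 × 0.1446 = 4.822 × 10^-3 mol
From the 5:2 ratio, n(Na2C2O4) in each aliquot = 5/2 × 4.822 × 10^-3 = 0.01206 mol
n(Na2C2O4) in the whole flask = 0.01206 × 200.0/50.00 = 0.04822 mol
mass of Na2C2O4 = 0.04822 × 134.00 = 6.462 g
% Na2C2O4 = 6.462 / 7.230 × 100 = 89.38 %

89.38 %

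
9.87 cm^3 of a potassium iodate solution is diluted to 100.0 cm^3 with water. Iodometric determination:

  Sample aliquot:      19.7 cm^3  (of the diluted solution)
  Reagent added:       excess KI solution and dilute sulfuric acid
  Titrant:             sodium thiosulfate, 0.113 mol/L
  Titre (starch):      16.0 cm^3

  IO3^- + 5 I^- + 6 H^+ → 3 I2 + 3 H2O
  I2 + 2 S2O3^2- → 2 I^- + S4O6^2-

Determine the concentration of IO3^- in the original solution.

n(S2O3^2-) = 0.0160 × 0.113 = 1.81 × 10^-3 mol
n(I2) = n(S2O3^2-)/2 = 9.04 × 10^-4 mol
From the 1:3 ratio, n(IO3^-) in the aliquot = 1/3 × 9.04 × 10^-4 = 3.01 × 10^-4 mol
[IO3^-]_dilute = 3.01 × 10^-4 / 0.0197 = 0.0153 mol/L
[IO3^-]_original = 0.0153 × 100.0/9.87 = 0.155 mol/L

0.155 mol/L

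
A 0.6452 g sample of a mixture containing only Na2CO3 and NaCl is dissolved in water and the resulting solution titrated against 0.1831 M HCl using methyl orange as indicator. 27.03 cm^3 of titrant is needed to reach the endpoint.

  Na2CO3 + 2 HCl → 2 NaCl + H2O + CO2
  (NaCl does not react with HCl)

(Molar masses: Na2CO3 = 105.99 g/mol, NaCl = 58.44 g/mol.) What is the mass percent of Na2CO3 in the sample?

40.65 %

n(HCl) = 0.02703 × 0.1831 = 4.949 × 10^-3 mol
Let x = n(Na2CO3), y = n(NaCl).
Titrant: 2x = 4.949 × 10^-3;  mass: 105.99x + 58.44y = 0.6452
Solving, x = 2.475 × 10^-3 mol, y = 6.552 × 10^-3 mol
mass of Na2CO3 = 2.475 × 10^-3 × 105.99 = 0.2623 g
% Na2CO3 = 0.2623 / 0.6452 × 100 = 40.65 %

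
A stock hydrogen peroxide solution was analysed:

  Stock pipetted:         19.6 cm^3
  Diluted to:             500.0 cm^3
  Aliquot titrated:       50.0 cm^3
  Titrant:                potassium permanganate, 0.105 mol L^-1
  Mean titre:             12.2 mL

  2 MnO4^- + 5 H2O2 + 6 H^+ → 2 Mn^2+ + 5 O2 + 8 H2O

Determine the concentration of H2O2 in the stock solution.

1.63 mol/L

n(KMnO4) = 0.0122 × 0.105 = 1.28 × 10^-3 mol
From the 5:2 ratio, n(H2O2) in the aliquot = 5/2 × 1.28 × 10^-3 = 3.20 × 10^-3 mol
[H2O2]_dilute = 3.20 × 10^-3 / 0.0500 = 0.0640 mol/L
Dilution factor = 500.0 / 19.6 = 25.51
[H2O2]_stock = 0.0640 × 25.51 = 1.63 mol/L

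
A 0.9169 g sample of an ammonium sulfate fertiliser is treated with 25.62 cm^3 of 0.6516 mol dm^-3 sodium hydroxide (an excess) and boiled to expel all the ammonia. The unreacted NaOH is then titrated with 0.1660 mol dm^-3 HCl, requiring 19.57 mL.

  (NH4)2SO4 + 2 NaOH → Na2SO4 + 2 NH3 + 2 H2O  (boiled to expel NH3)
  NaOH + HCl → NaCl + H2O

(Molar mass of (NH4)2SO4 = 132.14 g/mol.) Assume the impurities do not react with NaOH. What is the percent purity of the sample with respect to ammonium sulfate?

n(NaOH) added = 0.02562 × 0.6516 = 0.01669 mol
n(HCl) used in back-titration = 0.01957 × 0.1660 = 3.249 × 10^-3 mol
n(NaOH) left over = 3.249 × 10^-3 mol (1:1 ratio)
n(NaOH) consumed by analyte = 0.01669 − 3.249 × 10^-3 = 0.01345 mol
From the 1:2 ratio, n((NH4)2SO4) = 1/2 × 0.01345 = 6.723 × 10^-3 mol
mass of (NH4)2SO4 = 6.723 × 10^-3 × 132.14 = 0.8883 g
% (NH4)2SO4 = 0.8883 / 0.9169 × 100 = 96.88 %

96.88 %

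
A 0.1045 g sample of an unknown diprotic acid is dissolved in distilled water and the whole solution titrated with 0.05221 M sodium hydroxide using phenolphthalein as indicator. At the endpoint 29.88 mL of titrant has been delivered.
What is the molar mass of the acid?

134.0 g/mol

n(NaOH) = 0.02988 L × 0.05221 mol/L = 1.560 × 10^-3 mol
From the 1:2 ratio, n(H2A) = 1/2 × 1.560 × 10^-3 = 7.800 × 10^-4 mol
M = m / n = 0.1045 g / 7.800 × 10^-4 mol = 134.0 g/mol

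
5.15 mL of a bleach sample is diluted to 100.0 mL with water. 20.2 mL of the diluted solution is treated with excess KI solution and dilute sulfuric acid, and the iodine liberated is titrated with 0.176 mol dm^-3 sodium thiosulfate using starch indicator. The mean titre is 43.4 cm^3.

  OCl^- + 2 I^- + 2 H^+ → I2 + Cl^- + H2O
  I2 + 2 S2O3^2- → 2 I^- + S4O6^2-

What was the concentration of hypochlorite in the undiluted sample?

3.67 mol/L

n(S2O3^2-) = 0.0434 × 0.176 = 7.64 × 10^-3 mol
n(I2) = n(S2O3^2-)/2 = 3.82 × 10^-3 mol
n(OCl^-) in the aliquot = 3.82 × 10^-3 mol (1:1 ratio)
[OCl^-]_dilute = 3.82 × 10^-3 / 0.0202 = 0.189 mol/L
[OCl^-]_original = 0.189 × 100.0/5.15 = 3.67 mol/L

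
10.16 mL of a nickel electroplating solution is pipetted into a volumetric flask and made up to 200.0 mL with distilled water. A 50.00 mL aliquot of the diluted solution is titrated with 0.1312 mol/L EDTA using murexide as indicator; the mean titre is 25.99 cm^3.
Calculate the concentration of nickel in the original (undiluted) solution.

1.342 mol/L

Ni^2+ + EDTA^4- → [Ni(EDTA)]^2-
n(EDTA) = 0.02599 × 0.1312 = 3.410 × 10^-3 mol
n(Ni2+) in the aliquot = 3.410 × 10^-3 mol (1:1 ratio)
[Ni2+]_dilute = 3.410 × 10^-3 / 0.05000 = 0.06820 mol/L
Dilution factor = 200.0 / 10.16 = 19.69
[Ni2+]_stock = 0.06820 × 19.69 = 1.342 mol/L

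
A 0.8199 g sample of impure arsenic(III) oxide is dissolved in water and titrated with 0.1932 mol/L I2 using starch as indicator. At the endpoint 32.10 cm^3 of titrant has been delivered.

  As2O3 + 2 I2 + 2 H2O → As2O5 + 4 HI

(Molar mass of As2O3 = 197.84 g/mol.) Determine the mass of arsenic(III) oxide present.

0.6135 g

n(I2) = 0.03210 L × 0.1932 mol/L = 6.202 × 10^-3 mol
From the 1:2 ratio, n(As2O3) = 1/2 × 6.202 × 10^-3 = 3.101 × 10^-3 mol
mass of As2O3 = 3.101 × 10^-3 × 197.84 g/mol = 0.6135 g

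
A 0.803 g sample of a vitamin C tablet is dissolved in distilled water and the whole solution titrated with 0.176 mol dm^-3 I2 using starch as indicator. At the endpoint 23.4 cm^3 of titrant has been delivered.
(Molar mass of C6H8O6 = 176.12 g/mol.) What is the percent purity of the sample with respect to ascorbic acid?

90.3 %

C6H8O6 + I2 → C6H6O6 + 2 HI
n(I2) = 0.0234 L × 0.176 mol/L = 4.12 × 10^-3 mol
n(C6H8O6) = 4.12 × 10^-3 mol (1:1 ratio)
mass of C6H8O6 = 4.12 × 10^-3 × 176.12 g/mol = 0.725 g
% C6H8O6 = 0.725 / 0.803 × 100 = 90.3 %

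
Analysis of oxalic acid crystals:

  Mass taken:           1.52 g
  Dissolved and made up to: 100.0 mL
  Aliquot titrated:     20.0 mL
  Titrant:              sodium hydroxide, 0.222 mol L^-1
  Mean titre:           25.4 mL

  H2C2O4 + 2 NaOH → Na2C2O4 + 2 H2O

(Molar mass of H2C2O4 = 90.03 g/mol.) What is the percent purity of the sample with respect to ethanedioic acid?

n(NaOH) per titration = 0.0254 × 0.222 = 5.64 × 10^-3 mol
From the 1:2 ratio, n(H2C2O4) in each aliquot = 1/2 × 5.64 × 10^-3 = 2.82 × 10^-3 mol
n(H2C2O4) in the whole flask = 2.82 × 10^-3 × 100.0/20.0 = 0.0141 mol
mass of H2C2O4 = 0.0141 × 90.03 = 1.27 g
% H2C2O4 = 1.27 / 1.52 × 100 = 83.5 %

83.5 %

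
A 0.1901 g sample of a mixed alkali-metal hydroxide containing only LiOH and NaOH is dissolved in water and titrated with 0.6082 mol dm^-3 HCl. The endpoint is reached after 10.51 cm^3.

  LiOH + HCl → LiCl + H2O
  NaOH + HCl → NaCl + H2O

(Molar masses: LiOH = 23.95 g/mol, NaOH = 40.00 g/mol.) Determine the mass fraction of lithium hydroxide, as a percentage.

n(HCl) = 0.01051 × 0.6082 = 6.392 × 10^-3 mol
Let x = n(LiOH), y = n(NaOH).
Titrant: 1x + 1y = 6.392 × 10^-3;  mass: 23.95x + 40.00y = 0.1901
Solving, x = 4.086 × 10^-3 mol, y = 2.306 × 10^-3 mol
mass of LiOH = 4.086 × 10^-3 × 23.95 = 0.09787 g
% LiOH = 0.09787 / 0.1901 × 100 = 51.48 %

51.48 %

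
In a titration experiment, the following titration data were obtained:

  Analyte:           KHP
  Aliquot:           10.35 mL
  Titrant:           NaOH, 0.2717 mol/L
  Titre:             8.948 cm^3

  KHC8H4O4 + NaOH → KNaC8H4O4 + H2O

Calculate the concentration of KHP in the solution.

n(NaOH) = 0.008948 L × 0.2717 mol/L = 2.431 × 10^-3 mol
n(KHC8H4O4) = 2.431 × 10^-3 mol (1:1 mole ratio)
[KHC8H4O4] = 2.431 × 10^-3 mol / 0.01035 L = 0.2349 mol/L

0.2349 mol/L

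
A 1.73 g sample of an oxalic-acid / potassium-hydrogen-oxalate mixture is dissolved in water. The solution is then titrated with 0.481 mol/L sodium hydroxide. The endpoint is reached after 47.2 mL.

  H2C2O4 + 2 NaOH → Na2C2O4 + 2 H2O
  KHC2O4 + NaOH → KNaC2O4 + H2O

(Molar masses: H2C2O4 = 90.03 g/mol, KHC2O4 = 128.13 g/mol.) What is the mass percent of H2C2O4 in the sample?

36.9 %

n(NaOH) = 0.0472 × 0.481 = 0.0227 mol
Let x = n(H2C2O4), y = n(KHC2O4).
Titrant: 2x + 1y = 0.0227;  mass: 90.03x + 128.13y = 1.73
Solving, x = 7.09 × 10^-3 mol, y = 8.52 × 10^-3 mol
mass of H2C2O4 = 7.09 × 10^-3 × 90.03 = 0.639 g
% H2C2O4 = 0.639 / 1.73 × 100 = 36.9 %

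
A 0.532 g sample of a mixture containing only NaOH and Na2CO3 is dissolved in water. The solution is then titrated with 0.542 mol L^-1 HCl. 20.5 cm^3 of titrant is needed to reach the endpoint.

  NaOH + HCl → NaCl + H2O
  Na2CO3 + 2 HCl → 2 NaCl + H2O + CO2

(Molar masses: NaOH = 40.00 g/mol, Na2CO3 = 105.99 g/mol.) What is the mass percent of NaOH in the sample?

n(HCl) = 0.0205 × 0.542 = 0.0111 mol
Let x = n(NaOH), y = n(Na2CO3).
Titrant: 1x + 2y = 0.0111;  mass: 40.00x + 105.99y = 0.532
Solving, x = 4.37 × 10^-3 mol, y = 3.37 × 10^-3 mol
mass of NaOH = 4.37 × 10^-3 × 40.00 = 0.175 g
% NaOH = 0.175 / 0.532 × 100 = 32.9 %

32.9 %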